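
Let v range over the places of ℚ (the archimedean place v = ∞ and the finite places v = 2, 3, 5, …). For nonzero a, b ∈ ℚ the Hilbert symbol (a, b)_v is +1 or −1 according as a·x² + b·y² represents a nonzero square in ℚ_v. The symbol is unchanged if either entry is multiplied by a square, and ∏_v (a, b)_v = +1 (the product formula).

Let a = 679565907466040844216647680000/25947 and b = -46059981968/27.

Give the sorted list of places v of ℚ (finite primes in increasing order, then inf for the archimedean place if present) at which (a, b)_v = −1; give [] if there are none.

(a, b) ≡ (6006, -51) mod (ℚ^×)²; places V = {2, 3, 5, 7, 11, 13, 17, 31, ∞}.
(a,b)_31: α=-2, u≡24; β=0, v≡15 (mod 31); (24|31)=-1, (15|31)=-1; sign (−1)^0·-1^0·-1^-2 = +1.
(a,b)_2: α=17, β=4; u≡3, v≡5 (mod 8); ε(u)ε(v)=1·0, αω(v)=17·1, βω(u)=4·1; sum ≡ 1  ⇒  -1.
(a,b)_∞: sgn(6006)=+, sgn(-51)=−, so +1.
(a,b)_17: α=2, u≡7; β=1, v≡3 (mod 17); (7|17)=-1, (3|17)=-1; sign (−1)^0·-1^1·-1^2 = -1.
(a,b)_7: α=5, u≡2; β=2, v≡5 (mod 7); (2|7)=+1, (5|7)=-1; sign (−1)^0·+1^2·-1^5 = -1.
(a,b)_5: α=4, u≡4; β=0, v≡1 (mod 5); (4|5)=+1, (1|5)=+1; sign (−1)^0·+1^0·+1^4 = +1.
(a,b)_13: α=9, u≡5; β=4, v≡1 (mod 13); (5|13)=-1, (1|13)=+1; sign (−1)^0·-1^4·+1^9 = +1.
(a,b)_3: α=-3, u≡1; β=-3, v≡1 (mod 3); (1|3)=+1, (1|3)=+1; sign (−1)^1·+1^-3·+1^-3 = -1.
(a,b)_11: α=5, u≡6; β=2, v≡4 (mod 11); (6|11)=-1, (4|11)=+1; sign (−1)^0·-1^2·+1^5 = +1.
(6006, -51 / ℚ) ramifies at {2, 3, 7, 17}: a division algebra.

[2, 3, 7, 17]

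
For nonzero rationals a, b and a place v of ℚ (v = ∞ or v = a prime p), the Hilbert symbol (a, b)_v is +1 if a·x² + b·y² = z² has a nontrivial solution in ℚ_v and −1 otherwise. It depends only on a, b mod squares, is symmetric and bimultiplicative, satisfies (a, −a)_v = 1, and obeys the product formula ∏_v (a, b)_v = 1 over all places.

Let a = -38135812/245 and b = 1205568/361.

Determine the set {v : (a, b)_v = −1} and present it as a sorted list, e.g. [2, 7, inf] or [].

[5, 19]

Mod squares: a ≡ -393965, b ≡ 2093. Check v ∈ {∞, 2, 3, 5, 7, 11, 13, 19, 23, 29}.
v=23: a=23^0·(≡8), b=23^1·(≡10) mod 23; (8|23)=+1, (10|23)=-1; (−1)^{0·1·11}·(+1)^1·(-1)^0 = +1.
v=29: a=29^1·(≡25), b=29^0·(≡23) mod 29; (25|29)=+1, (23|29)=+1; (−1)^{1·0·14}·(+1)^0·(+1)^1 = +1.
v=11: a=11^3·(≡1), b=11^0·(≡5) mod 11; (1|11)=+1, (5|11)=+1; (−1)^{3·0·5}·(+1)^0·(+1)^3 = +1.
v=3: a=3^0·(≡1), b=3^2·(≡2) mod 3; (1|3)=+1, (2|3)=-1; (−1)^{0·2·1}·(+1)^2·(-1)^0 = +1.
v=13: a=13^1·(≡11), b=13^1·(≡2) mod 13; (11|13)=-1, (2|13)=-1; (−1)^{1·1·6}·(-1)^1·(-1)^1 = +1.
v=7: a=7^-2·(≡4), b=7^1·(≡6) mod 7; (4|7)=+1, (6|7)=-1; (−1)^{-2·1·3}·(+1)^1·(-1)^-2 = +1.
v=2: v_2(a)=2, v_2(b)=6; units ≡ 3, 5 (mod 8); ε·ε+αω+βω = 1·0+2·1+6·1 ≡ 0  ⇒  (a,b)_2 = +1.
v=19: a=19^1·(≡13), b=19^-2·(≡18) mod 19; (13|19)=-1, (18|19)=-1; (−1)^{1·-2·9}·(-1)^-2·(-1)^1 = -1.
v=∞: -393965 < 0 and 2093 > 0  ⇒  (a,b)_∞ = +1.
v=5: a=5^-1·(≡2), b=5^0·(≡3) mod 5; (2|5)=-1, (3|5)=-1; (−1)^{-1·0·2}·(-1)^0·(-1)^-1 = -1.
(-393965, 2093 / ℚ) ramifies at {5, 19}: a division algebra.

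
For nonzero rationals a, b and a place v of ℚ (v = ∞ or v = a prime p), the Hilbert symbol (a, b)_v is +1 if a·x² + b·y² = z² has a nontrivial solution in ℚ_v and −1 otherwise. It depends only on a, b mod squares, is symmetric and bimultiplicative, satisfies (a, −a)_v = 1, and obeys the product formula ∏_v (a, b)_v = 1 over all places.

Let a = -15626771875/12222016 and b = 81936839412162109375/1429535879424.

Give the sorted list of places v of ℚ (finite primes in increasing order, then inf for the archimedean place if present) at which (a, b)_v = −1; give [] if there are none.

(a, b) ≡ (-715, 1015) mod (ℚ^×)²; places V = {2, 3, 5, 7, 11, 13, 17, 19, 23, 29, ∞}.
(a,b)_2: α=-6, β=-8; u≡5, v≡7 (mod 8); ε(u)ε(v)=0·1, αω(v)=-6·0, βω(u)=-8·1; sum ≡ 0  ⇒  +1.
(a,b)_5: α=5, u≡3; β=9, v≡3 (mod 5); (3|5)=-1, (3|5)=-1; sign (−1)^0·-1^9·-1^5 = +1.
(a,b)_13: α=1, u≡3; β=2, v≡9 (mod 13); (3|13)=+1, (9|13)=+1; sign (−1)^0·+1^2·+1^1 = +1.
(a,b)_11: α=3, u≡4; β=4, v≡9 (mod 11); (4|11)=+1, (9|11)=+1; sign (−1)^0·+1^4·+1^3 = +1.
(a,b)_3: α=0, u≡2; β=-4, v≡1 (mod 3); (2|3)=-1, (1|3)=+1; sign (−1)^0·-1^-4·+1^0 = +1.
(a,b)_29: α=0, u≡15; β=1, v≡13 (mod 29); (15|29)=-1, (13|29)=+1; sign (−1)^0·-1^1·+1^0 = -1.
(a,b)_∞: sgn(-715)=−, sgn(1015)=+, so +1.
(a,b)_19: α=-2, u≡6; β=-4, v≡8 (mod 19); (6|19)=+1, (8|19)=-1; sign (−1)^0·+1^-4·-1^-2 = +1.
(a,b)_7: α=0, u≡3; β=1, v≡6 (mod 7); (3|7)=-1, (6|7)=-1; sign (−1)^0·-1^1·-1^0 = -1.
(a,b)_17: α=2, u≡4; β=4, v≡6 (mod 17); (4|17)=+1, (6|17)=-1; sign (−1)^0·+1^4·-1^2 = +1.
(a,b)_23: α=-2, u≡17; β=-2, v≡12 (mod 23); (17|23)=-1, (12|23)=+1; sign (−1)^0·-1^-2·+1^-2 = +1.
|Ram(-715, 1015)| = 2, even; anisotropic at {7, 29}.

[7, 29]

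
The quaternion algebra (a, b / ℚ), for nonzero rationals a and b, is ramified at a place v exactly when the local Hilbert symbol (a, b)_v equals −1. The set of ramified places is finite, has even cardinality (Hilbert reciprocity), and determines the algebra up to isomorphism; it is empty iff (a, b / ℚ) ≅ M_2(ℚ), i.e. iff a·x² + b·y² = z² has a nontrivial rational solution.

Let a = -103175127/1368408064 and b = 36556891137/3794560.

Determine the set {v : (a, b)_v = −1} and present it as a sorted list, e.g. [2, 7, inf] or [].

Mod squares: a ≡ -87, b ≡ 486330. Check v ∈ {∞, 2, 3, 5, 7, 11, 13, 17, 29, 43}.
v=7: a=7^0·(≡4), b=7^-2·(≡3) mod 7; (4|7)=+1, (3|7)=-1; (−1)^{0·-2·3}·(+1)^-2·(-1)^0 = +1.
v=3: a=3^5·(≡1), b=3^3·(≡2) mod 3; (1|3)=+1, (2|3)=-1; (−1)^{5·3·1}·(+1)^3·(-1)^5 = +1.
v=29: a=29^1·(≡14), b=29^1·(≡15) mod 29; (14|29)=-1, (15|29)=-1; (−1)^{1·1·14}·(-1)^1·(-1)^1 = +1.
v=11: a=11^4·(≡4), b=11^-2·(≡3) mod 11; (4|11)=+1, (3|11)=+1; (−1)^{4·-2·5}·(+1)^-2·(+1)^4 = +1.
v=13: a=13^0·(≡1), b=13^1·(≡10) mod 13; (1|13)=+1, (10|13)=+1; (−1)^{0·1·6}·(+1)^1·(+1)^0 = +1.
v=∞: -87 < 0 and 486330 > 0  ⇒  (a,b)_∞ = +1.
v=17: a=17^-4·(≡9), b=17^4·(≡7) mod 17; (9|17)=+1, (7|17)=-1; (−1)^{-4·4·8}·(+1)^4·(-1)^-4 = +1.
v=2: v_2(a)=-14, v_2(b)=-7; units ≡ 1, 5 (mod 8); ε·ε+αω+βω = 0·0+-14·1+-7·0 ≡ 0  ⇒  (a,b)_2 = +1.
v=5: a=5^0·(≡2), b=5^-1·(≡1) mod 5; (2|5)=-1, (1|5)=+1; (−1)^{0·-1·2}·(-1)^-1·(+1)^0 = -1.
v=43: a=43^0·(≡7), b=43^1·(≡10) mod 43; (7|43)=-1, (10|43)=+1; (−1)^{0·1·21}·(-1)^1·(+1)^0 = -1.
|Ram(-87, 486330)| = 2, even; anisotropic at {5, 43}.

[5, 43]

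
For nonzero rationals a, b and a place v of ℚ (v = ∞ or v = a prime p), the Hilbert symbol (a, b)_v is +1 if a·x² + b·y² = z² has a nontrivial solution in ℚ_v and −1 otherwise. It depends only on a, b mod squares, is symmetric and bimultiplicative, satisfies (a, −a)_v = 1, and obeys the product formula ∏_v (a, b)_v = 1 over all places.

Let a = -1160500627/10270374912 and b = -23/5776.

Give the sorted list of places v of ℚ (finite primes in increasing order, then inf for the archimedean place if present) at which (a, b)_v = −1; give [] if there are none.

[7, 11, 23, inf]

(a, b) ≡ (-29029, -23) mod (ℚ^×)²; places V = {2, 3, 7, 11, 13, 19, 23, 29, ∞}.
(a,b)_3: α=-4, u≡2; β=0, v≡1 (mod 3); (2|3)=-1, (1|3)=+1; sign (−1)^0·-1^0·+1^-4 = +1.
(a,b)_19: α=-2, u≡14; β=-2, v≡14 (mod 19); (14|19)=-1, (14|19)=-1; sign (−1)^0·-1^-2·-1^-2 = +1.
(a,b)_13: α=1, u≡1; β=0, v≡4 (mod 13); (1|13)=+1, (4|13)=+1; sign (−1)^0·+1^0·+1^1 = +1.
(a,b)_23: α=4, u≡21; β=1, v≡15 (mod 23); (21|23)=-1, (15|23)=-1; sign (−1)^0·-1^1·-1^4 = -1.
(a,b)_11: α=1, u≡5; β=0, v≡10 (mod 11); (5|11)=+1, (10|11)=-1; sign (−1)^0·+1^0·-1^1 = -1.
(a,b)_29: α=1, u≡11; β=0, v≡7 (mod 29); (11|29)=-1, (7|29)=+1; sign (−1)^0·-1^0·+1^1 = +1.
(a,b)_∞: sgn(-29029)=−, sgn(-23)=−, so -1.
(a,b)_2: α=-10, β=-4; u≡3, v≡1 (mod 8); ε(u)ε(v)=1·0, αω(v)=-10·0, βω(u)=-4·1; sum ≡ 0  ⇒  +1.
(a,b)_7: α=-3, u≡2; β=0, v≡5 (mod 7); (2|7)=+1, (5|7)=-1; sign (−1)^0·+1^0·-1^-3 = -1.
Ram(-29029, -23) = {7, 11, 23, ∞}; no ℚ_7-point on the conic.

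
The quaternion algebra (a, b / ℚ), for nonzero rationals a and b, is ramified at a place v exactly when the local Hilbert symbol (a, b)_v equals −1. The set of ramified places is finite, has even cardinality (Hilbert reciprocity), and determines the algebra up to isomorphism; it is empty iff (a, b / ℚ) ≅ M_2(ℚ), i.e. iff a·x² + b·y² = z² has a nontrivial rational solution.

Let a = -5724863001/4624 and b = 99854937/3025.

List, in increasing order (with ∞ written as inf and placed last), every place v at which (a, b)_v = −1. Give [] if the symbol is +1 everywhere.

Mod squares: a ≡ -418209, b ≡ 1232777. Check v ∈ {∞, 2, 3, 5, 7, 11, 13, 17, 19, 23, 29, 31}.
v=5: a=5^0·(≡1), b=5^-2·(≡2) mod 5; (1|5)=+1, (2|5)=-1; (−1)^{0·-2·2}·(+1)^-2·(-1)^0 = +1.
v=29: a=29^1·(≡15), b=29^0·(≡28) mod 29; (15|29)=-1, (28|29)=+1; (−1)^{1·0·14}·(-1)^0·(+1)^1 = +1.
v=31: a=31^0·(≡6), b=31^1·(≡4) mod 31; (6|31)=-1, (4|31)=+1; (−1)^{0·1·15}·(-1)^1·(+1)^0 = -1.
v=19: a=19^1·(≡2), b=19^1·(≡7) mod 19; (2|19)=-1, (7|19)=+1; (−1)^{1·1·9}·(-1)^1·(+1)^1 = +1.
v=∞: -418209 < 0 and 1232777 > 0  ⇒  (a,b)_∞ = +1.
v=2: v_2(a)=-4, v_2(b)=0; units ≡ 7, 1 (mod 8); ε·ε+αω+βω = 1·0+-4·0+0·0 ≡ 0  ⇒  (a,b)_2 = +1.
v=23: a=23^1·(≡17), b=23^1·(≡9) mod 23; (17|23)=-1, (9|23)=+1; (−1)^{1·1·11}·(-1)^1·(+1)^1 = +1.
v=7: a=7^0·(≡6), b=7^1·(≡6) mod 7; (6|7)=-1, (6|7)=-1; (−1)^{0·1·3}·(-1)^1·(-1)^0 = -1.
v=11: a=11^1·(≡10), b=11^-2·(≡2) mod 11; (10|11)=-1, (2|11)=-1; (−1)^{1·-2·5}·(-1)^-2·(-1)^1 = -1.
v=17: a=17^-2·(≡2), b=17^0·(≡3) mod 17; (2|17)=+1, (3|17)=-1; (−1)^{-2·0·8}·(+1)^0·(-1)^-2 = +1.
v=3: a=3^5·(≡1), b=3^4·(≡2) mod 3; (1|3)=+1, (2|3)=-1; (−1)^{5·4·1}·(+1)^4·(-1)^5 = -1.
v=13: a=13^2·(≡9), b=13^1·(≡11) mod 13; (9|13)=+1, (11|13)=-1; (−1)^{2·1·6}·(+1)^1·(-1)^2 = +1.
|Ram(-418209, 1232777)| = 4, even; anisotropic at {3, 7, 11, 31}.

[3, 7, 11, 31]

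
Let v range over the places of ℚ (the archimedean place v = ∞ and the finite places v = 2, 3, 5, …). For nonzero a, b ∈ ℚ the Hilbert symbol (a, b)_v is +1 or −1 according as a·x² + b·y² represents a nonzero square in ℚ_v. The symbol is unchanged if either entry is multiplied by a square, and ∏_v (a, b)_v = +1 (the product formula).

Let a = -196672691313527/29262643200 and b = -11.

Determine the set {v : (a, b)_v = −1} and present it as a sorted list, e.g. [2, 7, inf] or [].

Mod squares: a ≡ -46, b ≡ -11. Check v ∈ {∞, 2, 3, 5, 7, 11, 13, 23}.
v=23: a=23^1·(≡20), b=23^0·(≡12) mod 23; (20|23)=-1, (12|23)=+1; (−1)^{1·0·11}·(-1)^0·(+1)^1 = +1.
v=11: a=11^6·(≡9), b=11^1·(≡10) mod 11; (9|11)=+1, (10|11)=-1; (−1)^{6·1·5}·(+1)^1·(-1)^6 = +1.
v=5: a=5^-2·(≡1), b=5^0·(≡4) mod 5; (1|5)=+1, (4|5)=+1; (−1)^{-2·0·2}·(+1)^0·(+1)^-2 = +1.
v=7: a=7^-2·(≡3), b=7^0·(≡3) mod 7; (3|7)=-1, (3|7)=-1; (−1)^{-2·0·3}·(-1)^0·(-1)^-2 = +1.
v=∞: -46 < 0 and -11 < 0  ⇒  (a,b)_∞ = -1.
v=3: a=3^-6·(≡2), b=3^0·(≡1) mod 3; (2|3)=-1, (1|3)=+1; (−1)^{-6·0·1}·(-1)^0·(+1)^-6 = +1.
v=13: a=13^6·(≡8), b=13^0·(≡2) mod 13; (8|13)=-1, (2|13)=-1; (−1)^{6·0·6}·(-1)^0·(-1)^6 = +1.
v=2: v_2(a)=-15, v_2(b)=0; units ≡ 1, 5 (mod 8); ε·ε+αω+βω = 0·0+-15·1+0·0 ≡ 1  ⇒  (a,b)_2 = -1.
|Ram(-46, -11)| = 2, even; anisotropic at {2, ∞}.

[2, inf]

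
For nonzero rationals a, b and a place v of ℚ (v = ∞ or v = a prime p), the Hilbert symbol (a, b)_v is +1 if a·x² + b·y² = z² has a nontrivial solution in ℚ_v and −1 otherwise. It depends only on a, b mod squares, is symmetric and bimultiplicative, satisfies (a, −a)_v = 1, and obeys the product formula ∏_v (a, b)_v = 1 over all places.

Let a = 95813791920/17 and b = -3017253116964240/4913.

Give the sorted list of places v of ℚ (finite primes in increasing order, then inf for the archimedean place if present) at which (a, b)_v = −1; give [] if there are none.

[2, 5, 7, 17]

Mod squares: a ≡ 19635, b ≡ -6545. Check v ∈ {∞, 2, 3, 5, 7, 11, 17, 23}.
v=7: a=7^1·(≡6), b=7^5·(≡3) mod 7; (6|7)=-1, (3|7)=-1; (−1)^{1·5·3}·(-1)^5·(-1)^1 = -1.
v=3: a=3^5·(≡2), b=3^6·(≡1) mod 3; (2|3)=-1, (1|3)=+1; (−1)^{5·6·1}·(-1)^6·(+1)^5 = +1.
v=5: a=5^1·(≡2), b=5^1·(≡4) mod 5; (2|5)=-1, (4|5)=+1; (−1)^{1·1·2}·(-1)^1·(+1)^1 = -1.
v=11: a=11^3·(≡9), b=11^1·(≡6) mod 11; (9|11)=+1, (6|11)=-1; (−1)^{3·1·5}·(+1)^1·(-1)^3 = +1.
v=2: v_2(a)=4, v_2(b)=4; units ≡ 3, 7 (mod 8); ε·ε+αω+βω = 1·1+4·0+4·1 ≡ 1  ⇒  (a,b)_2 = -1.
v=23: a=23^2·(≡6), b=23^4·(≡5) mod 23; (6|23)=+1, (5|23)=-1; (−1)^{2·4·11}·(+1)^4·(-1)^2 = +1.
v=17: a=17^-1·(≡1), b=17^-3·(≡5) mod 17; (1|17)=+1, (5|17)=-1; (−1)^{-1·-3·8}·(+1)^-3·(-1)^-1 = -1.
v=∞: 19635 > 0 and -6545 < 0  ⇒  (a,b)_∞ = +1.
|Ram(19635, -6545)| = 4, even; anisotropic at {2, 5, 7, 17}.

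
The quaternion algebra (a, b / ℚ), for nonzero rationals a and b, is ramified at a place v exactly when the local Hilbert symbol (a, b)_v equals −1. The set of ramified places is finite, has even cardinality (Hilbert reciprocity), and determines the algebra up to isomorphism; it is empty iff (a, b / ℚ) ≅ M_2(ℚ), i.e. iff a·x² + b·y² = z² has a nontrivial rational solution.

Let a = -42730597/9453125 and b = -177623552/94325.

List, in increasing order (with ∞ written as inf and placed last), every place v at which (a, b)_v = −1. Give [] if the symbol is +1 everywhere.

Mod squares: a ≡ -65, b ≡ -154. Check v ∈ {∞, 2, 5, 7, 11, 13, 19, 31, 37}.
v=13: a=13^1·(≡7), b=13^0·(≡5) mod 13; (7|13)=-1, (5|13)=-1; (−1)^{1·0·6}·(-1)^0·(-1)^1 = -1.
v=5: a=5^-7·(≡3), b=5^-2·(≡1) mod 5; (3|5)=-1, (1|5)=+1; (−1)^{-7·-2·2}·(-1)^-2·(+1)^-7 = +1.
v=19: a=19^0·(≡17), b=19^2·(≡16) mod 19; (17|19)=+1, (16|19)=+1; (−1)^{0·2·9}·(+1)^2·(+1)^0 = +1.
v=∞: -65 < 0 and -154 < 0  ⇒  (a,b)_∞ = -1.
v=2: v_2(a)=0, v_2(b)=9; units ≡ 7, 3 (mod 8); ε·ε+αω+βω = 1·1+0·1+9·0 ≡ 1  ⇒  (a,b)_2 = -1.
v=37: a=37^2·(≡34), b=37^0·(≡23) mod 37; (34|37)=+1, (23|37)=-1; (−1)^{2·0·18}·(+1)^0·(-1)^2 = +1.
v=11: a=11^-2·(≡1), b=11^-1·(≡8) mod 11; (1|11)=+1, (8|11)=-1; (−1)^{-2·-1·5}·(+1)^-1·(-1)^-2 = +1.
v=7: a=7^4·(≡6), b=7^-3·(≡3) mod 7; (6|7)=-1, (3|7)=-1; (−1)^{4·-3·3}·(-1)^-3·(-1)^4 = -1.
v=31: a=31^0·(≡9), b=31^2·(≡9) mod 31; (9|31)=+1, (9|31)=+1; (−1)^{0·2·15}·(+1)^2·(+1)^0 = +1.
(-65, -154 / ℚ) ramifies at {2, 7, 13, ∞}: a division algebra.

[2, 7, 13, inf]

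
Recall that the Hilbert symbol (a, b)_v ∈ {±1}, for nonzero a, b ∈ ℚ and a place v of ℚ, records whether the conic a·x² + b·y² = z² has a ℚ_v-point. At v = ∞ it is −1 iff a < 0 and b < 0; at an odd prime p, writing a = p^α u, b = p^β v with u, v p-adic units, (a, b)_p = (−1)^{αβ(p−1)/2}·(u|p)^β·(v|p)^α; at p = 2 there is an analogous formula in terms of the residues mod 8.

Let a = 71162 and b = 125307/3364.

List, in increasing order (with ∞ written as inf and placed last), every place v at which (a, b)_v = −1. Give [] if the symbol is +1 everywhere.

[2, 7, 13, 17]

(a, b) ≡ (71162, 1547) mod (ℚ^×)²; places V = {2, 3, 7, 13, 17, 23, 29, ∞}.
(a,b)_7: α=1, u≡2; β=1, v≡4 (mod 7); (2|7)=+1, (4|7)=+1; sign (−1)^1·+1^1·+1^1 = -1.
(a,b)_2: α=1, β=-2; u≡5, v≡3 (mod 8); ε(u)ε(v)=0·1, αω(v)=1·1, βω(u)=-2·1; sum ≡ 1  ⇒  -1.
(a,b)_∞: sgn(71162)=+, sgn(1547)=+, so +1.
(a,b)_29: α=0, u≡25; β=-2, v≡14 (mod 29); (25|29)=+1, (14|29)=-1; sign (−1)^0·+1^-2·-1^0 = +1.
(a,b)_13: α=1, u≡1; β=1, v≡11 (mod 13); (1|13)=+1, (11|13)=-1; sign (−1)^0·+1^1·-1^1 = -1.
(a,b)_17: α=1, u≡4; β=1, v≡12 (mod 17); (4|17)=+1, (12|17)=-1; sign (−1)^0·+1^1·-1^1 = -1.
(a,b)_3: α=0, u≡2; β=4, v≡2 (mod 3); (2|3)=-1, (2|3)=-1; sign (−1)^0·-1^4·-1^0 = +1.
(a,b)_23: α=1, u≡12; β=0, v≡12 (mod 23); (12|23)=+1, (12|23)=+1; sign (−1)^0·+1^0·+1^1 = +1.
(71162, 1547 / ℚ) ramifies at {2, 7, 13, 17}: a division algebra.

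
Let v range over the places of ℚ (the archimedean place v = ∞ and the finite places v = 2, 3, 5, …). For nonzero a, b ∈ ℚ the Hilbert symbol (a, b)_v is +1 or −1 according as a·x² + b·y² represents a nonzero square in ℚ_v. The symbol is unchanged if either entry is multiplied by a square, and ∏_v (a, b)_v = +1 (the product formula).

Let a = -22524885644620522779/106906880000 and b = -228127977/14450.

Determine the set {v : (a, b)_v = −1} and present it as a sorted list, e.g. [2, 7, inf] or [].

[2, 37, 41, inf]

Mod squares: a ≡ -22, b ≡ -1034594. Check v ∈ {∞, 2, 3, 5, 7, 11, 17, 23, 31, 37, 41}.
v=2: v_2(a)=-11, v_2(b)=-1; units ≡ 5, 7 (mod 8); ε·ε+αω+βω = 0·1+-11·0+-1·1 ≡ 1  ⇒  (a,b)_2 = -1.
v=3: a=3^6·(≡2), b=3^2·(≡1) mod 3; (2|3)=-1, (1|3)=+1; (−1)^{6·2·1}·(-1)^2·(+1)^6 = +1.
v=7: a=7^4·(≡3), b=7^2·(≡3) mod 7; (3|7)=-1, (3|7)=-1; (−1)^{4·2·3}·(-1)^2·(-1)^4 = +1.
v=37: a=37^2·(≡2), b=37^1·(≡27) mod 37; (2|37)=-1, (27|37)=+1; (−1)^{2·1·18}·(-1)^1·(+1)^2 = -1.
v=∞: -22 < 0 and -1034594 < 0  ⇒  (a,b)_∞ = -1.
v=41: a=41^2·(≡38), b=41^1·(≡3) mod 41; (38|41)=-1, (3|41)=-1; (−1)^{2·1·20}·(-1)^1·(-1)^2 = -1.
v=5: a=5^-4·(≡2), b=5^-2·(≡1) mod 5; (2|5)=-1, (1|5)=+1; (−1)^{-4·-2·2}·(-1)^-2·(+1)^-4 = +1.
v=17: a=17^-4·(≡7), b=17^-2·(≡13) mod 17; (7|17)=-1, (13|17)=+1; (−1)^{-4·-2·8}·(-1)^-2·(+1)^-4 = +1.
v=31: a=31^2·(≡16), b=31^1·(≡23) mod 31; (16|31)=+1, (23|31)=-1; (−1)^{2·1·15}·(+1)^1·(-1)^2 = +1.
v=11: a=11^1·(≡1), b=11^1·(≡6) mod 11; (1|11)=+1, (6|11)=-1; (−1)^{1·1·5}·(+1)^1·(-1)^1 = +1.
v=23: a=23^2·(≡6), b=23^0·(≡5) mod 23; (6|23)=+1, (5|23)=-1; (−1)^{2·0·11}·(+1)^0·(-1)^2 = +1.
|Ram(-22, -1034594)| = 4, even; anisotropic at {2, 37, 41, ∞}.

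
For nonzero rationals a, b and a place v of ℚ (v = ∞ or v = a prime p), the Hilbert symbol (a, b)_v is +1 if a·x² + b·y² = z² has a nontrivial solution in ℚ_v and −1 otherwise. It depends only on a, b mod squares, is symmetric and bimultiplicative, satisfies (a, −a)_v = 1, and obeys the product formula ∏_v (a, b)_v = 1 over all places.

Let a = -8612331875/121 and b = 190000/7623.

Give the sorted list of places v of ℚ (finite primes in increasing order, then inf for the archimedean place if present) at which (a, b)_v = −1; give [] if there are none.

[7, 19]

(a, b) ≡ (-779, 133) mod (ℚ^×)²; places V = {2, 3, 5, 7, 11, 19, 41, ∞}.
(a,b)_19: α=3, u≡4; β=1, v≡11 (mod 19); (4|19)=+1, (11|19)=+1; sign (−1)^1·+1^1·+1^3 = -1.
(a,b)_41: α=1, u≡29; β=0, v≡39 (mod 41); (29|41)=-1, (39|41)=+1; sign (−1)^0·-1^0·+1^1 = +1.
(a,b)_7: α=2, u≡6; β=-1, v≡5 (mod 7); (6|7)=-1, (5|7)=-1; sign (−1)^0·-1^-1·-1^2 = -1.
(a,b)_2: α=0, β=4; u≡5, v≡5 (mod 8); ε(u)ε(v)=0·0, αω(v)=0·1, βω(u)=4·1; sum ≡ 0  ⇒  +1.
(a,b)_3: α=0, u≡1; β=-2, v≡1 (mod 3); (1|3)=+1, (1|3)=+1; sign (−1)^0·+1^-2·+1^0 = +1.
(a,b)_5: α=4, u≡4; β=4, v≡3 (mod 5); (4|5)=+1, (3|5)=-1; sign (−1)^0·+1^4·-1^4 = +1.
(a,b)_∞: sgn(-779)=−, sgn(133)=+, so +1.
(a,b)_11: α=-2, u≡7; β=-2, v≡1 (mod 11); (7|11)=-1, (1|11)=+1; sign (−1)^0·-1^-2·+1^-2 = +1.
Ram(-779, 133) = {7, 19}; no ℚ_7-point on the conic.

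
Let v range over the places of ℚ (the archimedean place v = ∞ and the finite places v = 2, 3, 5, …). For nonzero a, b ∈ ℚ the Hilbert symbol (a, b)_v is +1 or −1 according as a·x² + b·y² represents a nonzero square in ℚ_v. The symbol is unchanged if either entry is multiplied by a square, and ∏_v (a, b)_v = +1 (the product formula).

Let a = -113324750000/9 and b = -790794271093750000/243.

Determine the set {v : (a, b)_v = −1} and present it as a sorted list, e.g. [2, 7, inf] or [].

(a, b) ≡ (-11, -3045) mod (ℚ^×)²; places V = {2, 3, 5, 7, 11, 29, ∞}.
(a,b)_11: α=1, u≡10; β=2, v≡10 (mod 11); (10|11)=-1, (10|11)=-1; sign (−1)^0·-1^2·-1^1 = -1.
(a,b)_7: α=2, u≡3; β=3, v≡6 (mod 7); (3|7)=-1, (6|7)=-1; sign (−1)^0·-1^3·-1^2 = -1.
(a,b)_29: α=2, u≡17; β=3, v≡14 (mod 29); (17|29)=-1, (14|29)=-1; sign (−1)^0·-1^3·-1^2 = -1.
(a,b)_3: α=-2, u≡1; β=-5, v≡2 (mod 3); (1|3)=+1, (2|3)=-1; sign (−1)^0·+1^-5·-1^-2 = +1.
(a,b)_2: α=4, β=4; u≡5, v≡3 (mod 8); ε(u)ε(v)=0·1, αω(v)=4·1, βω(u)=4·1; sum ≡ 0  ⇒  +1.
(a,b)_5: α=6, u≡4; β=11, v≡1 (mod 5); (4|5)=+1, (1|5)=+1; sign (−1)^0·+1^11·+1^6 = +1.
(a,b)_∞: sgn(-11)=−, sgn(-3045)=−, so -1.
(-11, -3045 / ℚ) ramifies at {7, 11, 29, ∞}: a division algebra.

[7, 11, 29, inf]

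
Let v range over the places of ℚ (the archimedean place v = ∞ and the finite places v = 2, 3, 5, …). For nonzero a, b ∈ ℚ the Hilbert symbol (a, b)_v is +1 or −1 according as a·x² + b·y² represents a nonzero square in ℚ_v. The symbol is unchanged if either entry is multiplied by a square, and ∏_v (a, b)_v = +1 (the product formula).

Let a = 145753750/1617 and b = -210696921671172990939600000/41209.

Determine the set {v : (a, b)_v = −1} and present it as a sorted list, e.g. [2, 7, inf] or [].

(a, b) ≡ (21318, -4290) mod (ℚ^×)²; places V = {2, 3, 5, 7, 11, 13, 17, 19, 29, 43, ∞}.
(a,b)_43: α=0, u≡20; β=2, v≡11 (mod 43); (20|43)=-1, (11|43)=+1; sign (−1)^0·-1^2·+1^0 = +1.
(a,b)_13: α=0, u≡5; β=3, v≡5 (mod 13); (5|13)=-1, (5|13)=-1; sign (−1)^0·-1^3·-1^0 = -1.
(a,b)_∞: sgn(21318)=+, sgn(-4290)=−, so +1.
(a,b)_5: α=4, u≡3; β=5, v≡2 (mod 5); (3|5)=-1, (2|5)=-1; sign (−1)^0·-1^5·-1^4 = -1.
(a,b)_3: α=-1, u≡2; β=1, v≡1 (mod 3); (2|3)=-1, (1|3)=+1; sign (−1)^1·-1^1·+1^-1 = +1.
(a,b)_29: α=0, u≡15; β=-2, v≡26 (mod 29); (15|29)=-1, (26|29)=-1; sign (−1)^0·-1^-2·-1^0 = +1.
(a,b)_7: α=-2, u≡6; β=-2, v≡1 (mod 7); (6|7)=-1, (1|7)=+1; sign (−1)^0·-1^-2·+1^-2 = +1.
(a,b)_17: α=1, u≡2; β=4, v≡6 (mod 17); (2|17)=+1, (6|17)=-1; sign (−1)^0·+1^4·-1^1 = -1.
(a,b)_2: α=1, β=7; u≡3, v≡7 (mod 8); ε(u)ε(v)=1·1, αω(v)=1·0, βω(u)=7·1; sum ≡ 0  ⇒  +1.
(a,b)_19: α=3, u≡4; β=6, v≡1 (mod 19); (4|19)=+1, (1|19)=+1; sign (−1)^0·+1^6·+1^3 = +1.
(a,b)_11: α=-1, u≡8; β=1, v≡6 (mod 11); (8|11)=-1, (6|11)=-1; sign (−1)^1·-1^1·-1^-1 = -1.
(21318, -4290 / ℚ) ramifies at {5, 11, 13, 17}: a division algebra.

[5, 11, 13, 17]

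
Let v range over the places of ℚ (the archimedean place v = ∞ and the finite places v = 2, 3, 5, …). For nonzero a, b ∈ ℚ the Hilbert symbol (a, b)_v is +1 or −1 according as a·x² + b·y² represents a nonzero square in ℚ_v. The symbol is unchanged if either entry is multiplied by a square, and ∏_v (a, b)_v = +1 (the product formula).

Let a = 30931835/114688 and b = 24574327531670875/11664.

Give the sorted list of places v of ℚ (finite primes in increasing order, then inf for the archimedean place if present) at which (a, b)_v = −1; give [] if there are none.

Mod squares: a ≡ 1789445, b ≡ 597835. Check v ∈ {∞, 2, 3, 5, 7, 11, 19, 23, 29, 31, 41, 43}.
v=2: v_2(a)=-14, v_2(b)=-4; units ≡ 5, 3 (mod 8); ε·ε+αω+βω = 0·1+-14·1+-4·1 ≡ 0  ⇒  (a,b)_2 = +1.
v=43: a=43^1·(≡12), b=43^2·(≡25) mod 43; (12|43)=-1, (25|43)=+1; (−1)^{1·2·21}·(-1)^2·(+1)^1 = +1.
v=31: a=31^0·(≡10), b=31^1·(≡21) mod 31; (10|31)=+1, (21|31)=-1; (−1)^{0·1·15}·(+1)^1·(-1)^0 = +1.
v=19: a=19^0·(≡11), b=19^1·(≡11) mod 19; (11|19)=+1, (11|19)=+1; (−1)^{0·1·9}·(+1)^1·(+1)^0 = +1.
v=∞: 1789445 > 0 and 597835 > 0  ⇒  (a,b)_∞ = +1.
v=23: a=23^0·(≡17), b=23^2·(≡21) mod 23; (17|23)=-1, (21|23)=-1; (−1)^{0·2·11}·(-1)^2·(-1)^0 = +1.
v=11: a=11^2·(≡3), b=11^0·(≡6) mod 11; (3|11)=+1, (6|11)=-1; (−1)^{2·0·5}·(+1)^0·(-1)^2 = +1.
v=5: a=5^1·(≡4), b=5^3·(≡3) mod 5; (4|5)=+1, (3|5)=-1; (−1)^{1·3·2}·(+1)^3·(-1)^1 = -1.
v=41: a=41^1·(≡33), b=41^2·(≡7) mod 41; (33|41)=+1, (7|41)=-1; (−1)^{1·2·20}·(+1)^2·(-1)^1 = -1.
v=29: a=29^1·(≡9), b=29^1·(≡5) mod 29; (9|29)=+1, (5|29)=+1; (−1)^{1·1·14}·(+1)^1·(+1)^1 = +1.
v=3: a=3^0·(≡2), b=3^-6·(≡1) mod 3; (2|3)=-1, (1|3)=+1; (−1)^{0·-6·1}·(-1)^-6·(+1)^0 = +1.
v=7: a=7^-1·(≡1), b=7^1·(≡5) mod 7; (1|7)=+1, (5|7)=-1; (−1)^{-1·1·3}·(+1)^1·(-1)^-1 = +1.
|Ram(1789445, 597835)| = 2, even; anisotropic at {5, 41}.

[5, 41]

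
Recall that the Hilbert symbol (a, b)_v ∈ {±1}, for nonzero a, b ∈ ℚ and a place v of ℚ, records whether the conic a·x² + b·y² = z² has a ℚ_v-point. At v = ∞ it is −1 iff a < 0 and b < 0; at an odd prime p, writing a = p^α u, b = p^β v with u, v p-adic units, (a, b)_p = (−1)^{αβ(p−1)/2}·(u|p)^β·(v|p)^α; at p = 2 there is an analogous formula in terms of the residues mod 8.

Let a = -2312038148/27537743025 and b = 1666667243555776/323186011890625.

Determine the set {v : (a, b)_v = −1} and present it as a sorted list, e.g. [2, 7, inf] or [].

[2, 29]

(a, b) ≡ (-17, 319) mod (ℚ^×)²; places V = {2, 3, 5, 7, 11, 13, 17, 23, 29, 37, ∞}.
(a,b)_37: α=-2, u≡13; β=-2, v≡19 (mod 37); (13|37)=-1, (19|37)=-1; sign (−1)^0·-1^-2·-1^-2 = +1.
(a,b)_7: α=6, u≡2; β=10, v≡4 (mod 7); (2|7)=+1, (4|7)=+1; sign (−1)^0·+1^10·+1^6 = +1.
(a,b)_23: α=-2, u≡2; β=-2, v≡17 (mod 23); (2|23)=+1, (17|23)=-1; sign (−1)^0·+1^-2·-1^-2 = +1.
(a,b)_17: α=3, u≡9; β=2, v≡16 (mod 17); (9|17)=+1, (16|17)=+1; sign (−1)^0·+1^2·+1^3 = +1.
(a,b)_5: α=-2, u≡2; β=-6, v≡1 (mod 5); (2|5)=-1, (1|5)=+1; sign (−1)^0·-1^-6·+1^-2 = +1.
(a,b)_∞: sgn(-17)=−, sgn(319)=+, so +1.
(a,b)_2: α=2, β=6; u≡7, v≡7 (mod 8); ε(u)ε(v)=1·1, αω(v)=2·0, βω(u)=6·0; sum ≡ 1  ⇒  -1.
(a,b)_3: α=-2, u≡1; β=0, v≡1 (mod 3); (1|3)=+1, (1|3)=+1; sign (−1)^0·+1^0·+1^-2 = +1.
(a,b)_11: α=0, u≡9; β=1, v≡6 (mod 11); (9|11)=+1, (6|11)=-1; sign (−1)^0·+1^1·-1^0 = +1.
(a,b)_29: α=0, u≡27; β=1, v≡15 (mod 29); (27|29)=-1, (15|29)=-1; sign (−1)^0·-1^1·-1^0 = -1.
(a,b)_13: α=-2, u≡9; β=-4, v≡11 (mod 13); (9|13)=+1, (11|13)=-1; sign (−1)^0·+1^-4·-1^-2 = +1.
(-17, 319 / ℚ) ramifies at {2, 29}: a division algebra.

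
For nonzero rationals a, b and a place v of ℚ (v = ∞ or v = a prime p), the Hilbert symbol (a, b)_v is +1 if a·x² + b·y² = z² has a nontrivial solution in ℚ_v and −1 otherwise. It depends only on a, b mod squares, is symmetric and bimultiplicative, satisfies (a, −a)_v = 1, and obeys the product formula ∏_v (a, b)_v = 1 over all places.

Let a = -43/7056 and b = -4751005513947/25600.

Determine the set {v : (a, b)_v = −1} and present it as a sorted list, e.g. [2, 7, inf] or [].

[3, 37, 43, inf]

(a, b) ≡ (-43, -2352867) mod (ℚ^×)²; places V = {2, 3, 5, 7, 11, 29, 37, 41, 43, 47, ∞}.
(a,b)_41: α=0, u≡20; β=1, v≡26 (mod 41); (20|41)=+1, (26|41)=-1; sign (−1)^0·+1^1·-1^0 = +1.
(a,b)_47: α=0, u≡32; β=1, v≡39 (mod 47); (32|47)=+1, (39|47)=-1; sign (−1)^0·+1^1·-1^0 = +1.
(a,b)_∞: sgn(-43)=−, sgn(-2352867)=−, so -1.
(a,b)_5: α=0, u≡2; β=-2, v≡2 (mod 5); (2|5)=-1, (2|5)=-1; sign (−1)^0·-1^-2·-1^0 = +1.
(a,b)_29: α=0, u≡21; β=2, v≡8 (mod 29); (21|29)=-1, (8|29)=-1; sign (−1)^0·-1^2·-1^0 = +1.
(a,b)_43: α=1, u≡32; β=0, v≡42 (mod 43); (32|43)=-1, (42|43)=-1; sign (−1)^0·-1^0·-1^1 = -1.
(a,b)_11: α=0, u≡9; β=1, v≡1 (mod 11); (9|11)=+1, (1|11)=+1; sign (−1)^0·+1^1·+1^0 = +1.
(a,b)_7: α=-2, u≡5; β=4, v≡1 (mod 7); (5|7)=-1, (1|7)=+1; sign (−1)^0·-1^4·+1^-2 = +1.
(a,b)_3: α=-2, u≡2; β=1, v≡1 (mod 3); (2|3)=-1, (1|3)=+1; sign (−1)^0·-1^1·+1^-2 = -1.
(a,b)_2: α=-4, β=-10; u≡5, v≡5 (mod 8); ε(u)ε(v)=0·0, αω(v)=-4·1, βω(u)=-10·1; sum ≡ 0  ⇒  +1.
(a,b)_37: α=0, u≡14; β=1, v≡28 (mod 37); (14|37)=-1, (28|37)=+1; sign (−1)^0·-1^1·+1^0 = -1.
Ram(-43, -2352867) = {3, 37, 43, ∞}; no ℚ_3-point on the conic.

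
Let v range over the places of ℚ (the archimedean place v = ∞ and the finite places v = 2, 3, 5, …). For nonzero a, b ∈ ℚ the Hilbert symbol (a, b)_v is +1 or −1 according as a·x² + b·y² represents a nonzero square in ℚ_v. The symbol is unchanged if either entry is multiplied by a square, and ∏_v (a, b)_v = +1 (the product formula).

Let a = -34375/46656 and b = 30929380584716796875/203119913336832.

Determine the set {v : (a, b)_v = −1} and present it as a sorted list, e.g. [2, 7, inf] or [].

[11, 29]

Mod squares: a ≡ -55, b ≡ 692230. Check v ∈ {∞, 2, 3, 5, 7, 11, 29, 31}.
v=∞: -55 < 0 and 692230 > 0  ⇒  (a,b)_∞ = +1.
v=11: a=11^1·(≡2), b=11^5·(≡7) mod 11; (2|11)=-1, (7|11)=-1; (−1)^{1·5·5}·(-1)^5·(-1)^1 = -1.
v=31: a=31^0·(≡4), b=31^1·(≡20) mod 31; (4|31)=+1, (20|31)=+1; (−1)^{0·1·15}·(+1)^1·(+1)^0 = +1.
v=3: a=3^-6·(≡2), b=3^-18·(≡1) mod 3; (2|3)=-1, (1|3)=+1; (−1)^{-6·-18·1}·(-1)^-18·(+1)^-6 = +1.
v=7: a=7^0·(≡2), b=7^1·(≡4) mod 7; (2|7)=+1, (4|7)=+1; (−1)^{0·1·3}·(+1)^1·(+1)^0 = +1.
v=2: v_2(a)=-6, v_2(b)=-19; units ≡ 1, 3 (mod 8); ε·ε+αω+βω = 0·1+-6·1+-19·0 ≡ 0  ⇒  (a,b)_2 = +1.
v=29: a=29^0·(≡2), b=29^1·(≡10) mod 29; (2|29)=-1, (10|29)=-1; (−1)^{0·1·14}·(-1)^1·(-1)^0 = -1.
v=5: a=5^5·(≡4), b=5^15·(≡4) mod 5; (4|5)=+1, (4|5)=+1; (−1)^{5·15·2}·(+1)^15·(+1)^5 = +1.
Ram(-55, 692230) = {11, 29}; no ℚ_11-point on the conic.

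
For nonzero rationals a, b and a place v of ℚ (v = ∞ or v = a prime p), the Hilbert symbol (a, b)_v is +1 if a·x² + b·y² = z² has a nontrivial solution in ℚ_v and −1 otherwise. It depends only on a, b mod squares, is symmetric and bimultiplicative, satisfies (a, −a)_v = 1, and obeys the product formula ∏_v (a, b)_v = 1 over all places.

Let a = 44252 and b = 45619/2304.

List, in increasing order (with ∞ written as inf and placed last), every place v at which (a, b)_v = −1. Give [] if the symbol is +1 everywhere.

(a, b) ≡ (11063, 19) mod (ℚ^×)²; places V = {2, 3, 7, 13, 19, 23, 37, ∞}.
(a,b)_19: α=0, u≡1; β=1, v≡9 (mod 19); (1|19)=+1, (9|19)=+1; sign (−1)^0·+1^1·+1^0 = +1.
(a,b)_23: α=1, u≡15; β=0, v≡14 (mod 23); (15|23)=-1, (14|23)=-1; sign (−1)^0·-1^0·-1^1 = -1.
(a,b)_7: α=0, u≡5; β=4, v≡5 (mod 7); (5|7)=-1, (5|7)=-1; sign (−1)^0·-1^4·-1^0 = +1.
(a,b)_3: α=0, u≡2; β=-2, v≡1 (mod 3); (2|3)=-1, (1|3)=+1; sign (−1)^0·-1^-2·+1^0 = +1.
(a,b)_37: α=1, u≡12; β=0, v≡22 (mod 37); (12|37)=+1, (22|37)=-1; sign (−1)^0·+1^0·-1^1 = -1.
(a,b)_∞: sgn(11063)=+, sgn(19)=+, so +1.
(a,b)_13: α=1, u≡11; β=0, v≡5 (mod 13); (11|13)=-1, (5|13)=-1; sign (−1)^0·-1^0·-1^1 = -1.
(a,b)_2: α=2, β=-8; u≡7, v≡3 (mod 8); ε(u)ε(v)=1·1, αω(v)=2·1, βω(u)=-8·0; sum ≡ 1  ⇒  -1.
(11063, 19 / ℚ) ramifies at {2, 13, 23, 37}: a division algebra.

[2, 13, 23, 37]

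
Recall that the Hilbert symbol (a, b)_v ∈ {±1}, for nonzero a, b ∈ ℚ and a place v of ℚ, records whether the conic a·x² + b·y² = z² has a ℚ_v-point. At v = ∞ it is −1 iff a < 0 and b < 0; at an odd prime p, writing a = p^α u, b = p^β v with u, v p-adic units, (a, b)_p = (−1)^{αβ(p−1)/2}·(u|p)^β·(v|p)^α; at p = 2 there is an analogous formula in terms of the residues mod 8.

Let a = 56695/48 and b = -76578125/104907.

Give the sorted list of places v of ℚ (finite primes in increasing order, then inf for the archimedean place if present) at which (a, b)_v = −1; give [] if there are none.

Mod squares: a ≡ 170085, b ≡ -87. Check v ∈ {∞, 2, 3, 5, 11, 13, 17, 23, 29}.
v=5: a=5^1·(≡3), b=5^6·(≡2) mod 5; (3|5)=-1, (2|5)=-1; (−1)^{1·6·2}·(-1)^6·(-1)^1 = -1.
v=13: a=13^0·(≡6), b=13^2·(≡12) mod 13; (6|13)=-1, (12|13)=+1; (−1)^{0·2·6}·(-1)^2·(+1)^0 = +1.
v=∞: 170085 > 0 and -87 < 0  ⇒  (a,b)_∞ = +1.
v=17: a=17^1·(≡16), b=17^-2·(≡4) mod 17; (16|17)=+1, (4|17)=+1; (−1)^{1·-2·8}·(+1)^-2·(+1)^1 = +1.
v=3: a=3^-1·(≡1), b=3^-1·(≡1) mod 3; (1|3)=+1, (1|3)=+1; (−1)^{-1·-1·1}·(+1)^-1·(+1)^-1 = -1.
v=23: a=23^1·(≡2), b=23^0·(≡19) mod 23; (2|23)=+1, (19|23)=-1; (−1)^{1·0·11}·(+1)^0·(-1)^1 = -1.
v=2: v_2(a)=-4, v_2(b)=0; units ≡ 5, 1 (mod 8); ε·ε+αω+βω = 0·0+-4·0+0·1 ≡ 0  ⇒  (a,b)_2 = +1.
v=29: a=29^1·(≡22), b=29^1·(≡2) mod 29; (22|29)=+1, (2|29)=-1; (−1)^{1·1·14}·(+1)^1·(-1)^1 = -1.
v=11: a=11^0·(≡3), b=11^-2·(≡4) mod 11; (3|11)=+1, (4|11)=+1; (−1)^{0·-2·5}·(+1)^-2·(+1)^0 = +1.
(170085, -87 / ℚ) ramifies at {3, 5, 23, 29}: a division algebra.

[3, 5, 23, 29]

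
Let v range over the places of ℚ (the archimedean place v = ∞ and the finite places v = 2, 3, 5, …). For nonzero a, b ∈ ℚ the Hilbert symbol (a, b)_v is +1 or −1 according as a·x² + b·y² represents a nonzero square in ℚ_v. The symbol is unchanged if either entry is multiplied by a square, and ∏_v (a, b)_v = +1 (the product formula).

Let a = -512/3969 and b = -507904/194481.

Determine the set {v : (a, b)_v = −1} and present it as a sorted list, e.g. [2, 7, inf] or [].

[31, inf]

(a, b) ≡ (-2, -31) mod (ℚ^×)²; places V = {2, 3, 7, 31, ∞}.
(a,b)_7: α=-2, u≡5; β=-4, v≡4 (mod 7); (5|7)=-1, (4|7)=+1; sign (−1)^0·-1^-4·+1^-2 = +1.
(a,b)_∞: sgn(-2)=−, sgn(-31)=−, so -1.
(a,b)_31: α=0, u≡15; β=1, v≡6 (mod 31); (15|31)=-1, (6|31)=-1; sign (−1)^0·-1^1·-1^0 = -1.
(a,b)_2: α=9, β=14; u≡7, v≡1 (mod 8); ε(u)ε(v)=1·0, αω(v)=9·0, βω(u)=14·0; sum ≡ 0  ⇒  +1.
(a,b)_3: α=-4, u≡1; β=-4, v≡2 (mod 3); (1|3)=+1, (2|3)=-1; sign (−1)^0·+1^-4·-1^-4 = +1.
(-2, -31 / ℚ) ramifies at {31, ∞}: a division algebra.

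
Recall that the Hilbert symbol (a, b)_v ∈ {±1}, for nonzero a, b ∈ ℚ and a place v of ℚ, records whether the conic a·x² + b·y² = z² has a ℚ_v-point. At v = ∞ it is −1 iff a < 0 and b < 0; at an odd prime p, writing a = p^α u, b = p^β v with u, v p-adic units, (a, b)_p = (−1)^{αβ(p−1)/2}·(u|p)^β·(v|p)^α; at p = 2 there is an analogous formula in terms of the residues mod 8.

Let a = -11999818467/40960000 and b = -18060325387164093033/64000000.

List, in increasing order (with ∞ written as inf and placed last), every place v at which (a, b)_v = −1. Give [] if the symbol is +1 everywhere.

(a, b) ≡ (-5187, -33) mod (ℚ^×)²; places V = {2, 3, 5, 7, 11, 13, 19, 23, 53, ∞}.
(a,b)_7: α=1, u≡1; β=2, v≡1 (mod 7); (1|7)=+1, (1|7)=+1; sign (−1)^0·+1^2·+1^1 = +1.
(a,b)_3: α=5, u≡2; β=7, v≡1 (mod 3); (2|3)=-1, (1|3)=+1; sign (−1)^1·-1^7·+1^5 = +1.
(a,b)_23: α=0, u≡20; β=2, v≡1 (mod 23); (20|23)=-1, (1|23)=+1; sign (−1)^0·-1^2·+1^0 = +1.
(a,b)_∞: sgn(-5187)=−, sgn(-33)=−, so -1.
(a,b)_53: α=0, u≡52; β=2, v≡45 (mod 53); (52|53)=+1, (45|53)=-1; sign (−1)^0·+1^2·-1^0 = +1.
(a,b)_5: α=-4, u≡3; β=-6, v≡2 (mod 5); (3|5)=-1, (2|5)=-1; sign (−1)^0·-1^-6·-1^-4 = +1.
(a,b)_11: α=0, u≡3; β=1, v≡2 (mod 11); (3|11)=+1, (2|11)=-1; sign (−1)^0·+1^1·-1^0 = +1.
(a,b)_19: α=1, u≡14; β=2, v≡9 (mod 19); (14|19)=-1, (9|19)=+1; sign (−1)^0·-1^2·+1^1 = +1.
(a,b)_2: α=-16, β=-12; u≡5, v≡7 (mod 8); ε(u)ε(v)=0·1, αω(v)=-16·0, βω(u)=-12·1; sum ≡ 0  ⇒  +1.
(a,b)_13: α=5, u≡4; β=4, v≡8 (mod 13); (4|13)=+1, (8|13)=-1; sign (−1)^0·+1^4·-1^5 = -1.
|Ram(-5187, -33)| = 2, even; anisotropic at {13, ∞}.

[13, inf]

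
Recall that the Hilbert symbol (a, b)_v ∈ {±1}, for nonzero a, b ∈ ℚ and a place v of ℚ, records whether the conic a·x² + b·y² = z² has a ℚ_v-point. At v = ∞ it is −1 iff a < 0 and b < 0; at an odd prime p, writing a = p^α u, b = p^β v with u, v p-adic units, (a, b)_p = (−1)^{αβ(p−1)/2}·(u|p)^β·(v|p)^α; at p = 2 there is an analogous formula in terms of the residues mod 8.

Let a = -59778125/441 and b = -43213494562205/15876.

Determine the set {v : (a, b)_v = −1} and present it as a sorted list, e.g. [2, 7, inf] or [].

[2, 29, 31, 37, 47, inf]

(a, b) ≡ (-95645, -49445) mod (ℚ^×)²; places V = {2, 3, 5, 7, 11, 17, 29, 31, 37, 47, ∞}.
(a,b)_37: α=1, u≡19; β=2, v≡24 (mod 37); (19|37)=-1, (24|37)=-1; sign (−1)^0·-1^2·-1^1 = -1.
(a,b)_17: α=0, u≡5; β=2, v≡2 (mod 17); (5|17)=-1, (2|17)=+1; sign (−1)^0·-1^2·+1^0 = +1.
(a,b)_3: α=-2, u≡1; β=-4, v≡1 (mod 3); (1|3)=+1, (1|3)=+1; sign (−1)^0·+1^-4·+1^-2 = +1.
(a,b)_29: α=0, u≡21; β=1, v≡4 (mod 29); (21|29)=-1, (4|29)=+1; sign (−1)^0·-1^1·+1^0 = -1.
(a,b)_2: α=0, β=-2; u≡3, v≡3 (mod 8); ε(u)ε(v)=1·1, αω(v)=0·1, βω(u)=-2·1; sum ≡ 1  ⇒  -1.
(a,b)_47: α=1, u≡10; β=2, v≡23 (mod 47); (10|47)=-1, (23|47)=-1; sign (−1)^0·-1^2·-1^1 = -1.
(a,b)_5: α=5, u≡1; β=1, v≡4 (mod 5); (1|5)=+1, (4|5)=+1; sign (−1)^0·+1^1·+1^5 = +1.
(a,b)_∞: sgn(-95645)=−, sgn(-49445)=−, so -1.
(a,b)_11: α=1, u≡10; β=1, v≡4 (mod 11); (10|11)=-1, (4|11)=+1; sign (−1)^1·-1^1·+1^1 = +1.
(a,b)_31: α=0, u≡15; β=1, v≡26 (mod 31); (15|31)=-1, (26|31)=-1; sign (−1)^0·-1^1·-1^0 = -1.
(a,b)_7: α=-2, u≡3; β=-2, v≡6 (mod 7); (3|7)=-1, (6|7)=-1; sign (−1)^0·-1^-2·-1^-2 = +1.
(-95645, -49445 / ℚ) ramifies at {2, 29, 31, 37, 47, ∞}: a division algebra.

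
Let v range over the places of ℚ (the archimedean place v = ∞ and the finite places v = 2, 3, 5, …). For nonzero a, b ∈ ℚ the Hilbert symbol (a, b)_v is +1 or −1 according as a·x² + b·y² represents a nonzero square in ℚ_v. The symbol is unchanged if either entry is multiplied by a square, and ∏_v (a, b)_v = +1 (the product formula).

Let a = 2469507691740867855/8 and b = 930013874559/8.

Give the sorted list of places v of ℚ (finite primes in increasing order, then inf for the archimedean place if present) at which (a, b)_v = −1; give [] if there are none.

[2, 3, 5, 7, 11, 19]

Mod squares: a ≡ 110, b ≡ 798. Check v ∈ {∞, 2, 3, 5, 7, 11, 19}.
v=3: a=3^4·(≡2), b=3^3·(≡2) mod 3; (2|3)=-1, (2|3)=-1; (−1)^{4·3·1}·(-1)^3·(-1)^4 = -1.
v=11: a=11^7·(≡8), b=11^4·(≡2) mod 11; (8|11)=-1, (2|11)=-1; (−1)^{7·4·5}·(-1)^4·(-1)^7 = -1.
v=∞: 110 > 0 and 798 > 0  ⇒  (a,b)_∞ = +1.
v=7: a=7^4·(≡6), b=7^3·(≡4) mod 7; (6|7)=-1, (4|7)=+1; (−1)^{4·3·3}·(-1)^3·(+1)^4 = -1.
v=19: a=19^4·(≡15), b=19^3·(≡11) mod 19; (15|19)=-1, (11|19)=+1; (−1)^{4·3·9}·(-1)^3·(+1)^4 = -1.
v=5: a=5^1·(≡2), b=5^0·(≡3) mod 5; (2|5)=-1, (3|5)=-1; (−1)^{1·0·2}·(-1)^0·(-1)^1 = -1.
v=2: v_2(a)=-3, v_2(b)=-3; units ≡ 7, 7 (mod 8); ε·ε+αω+βω = 1·1+-3·0+-3·0 ≡ 1  ⇒  (a,b)_2 = -1.
Ram(110, 798) = {2, 3, 5, 7, 11, 19}; no ℚ_2-point on the conic.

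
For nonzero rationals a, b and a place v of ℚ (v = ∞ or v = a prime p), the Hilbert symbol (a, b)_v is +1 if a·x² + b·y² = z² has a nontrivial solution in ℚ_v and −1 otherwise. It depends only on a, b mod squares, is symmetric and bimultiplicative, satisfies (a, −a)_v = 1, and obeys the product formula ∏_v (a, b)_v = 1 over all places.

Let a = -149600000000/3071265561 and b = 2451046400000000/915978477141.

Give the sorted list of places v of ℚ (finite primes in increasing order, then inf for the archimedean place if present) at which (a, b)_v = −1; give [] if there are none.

Mod squares: a ≡ -374, b ≡ 10846. Check v ∈ {∞, 2, 3, 5, 7, 11, 13, 17, 29, 31}.
v=3: a=3^-2·(≡1), b=3^-4·(≡1) mod 3; (1|3)=+1, (1|3)=+1; (−1)^{-2·-4·1}·(+1)^-4·(+1)^-2 = +1.
v=2: v_2(a)=11, v_2(b)=25; units ≡ 5, 7 (mod 8); ε·ε+αω+βω = 0·1+11·0+25·1 ≡ 1  ⇒  (a,b)_2 = -1.
v=29: a=29^-2·(≡14), b=29^-1·(≡2) mod 29; (14|29)=-1, (2|29)=-1; (−1)^{-2·-1·14}·(-1)^-1·(-1)^-2 = -1.
v=7: a=7^-4·(≡2), b=7^-4·(≡5) mod 7; (2|7)=+1, (5|7)=-1; (−1)^{-4·-4·3}·(+1)^-4·(-1)^-4 = +1.
v=13: a=13^-2·(≡4), b=13^-2·(≡1) mod 13; (4|13)=+1, (1|13)=+1; (−1)^{-2·-2·6}·(+1)^-2·(+1)^-2 = +1.
v=31: a=31^0·(≡30), b=31^-2·(≡24) mod 31; (30|31)=-1, (24|31)=-1; (−1)^{0·-2·15}·(-1)^-2·(-1)^0 = +1.
v=∞: -374 < 0 and 10846 > 0  ⇒  (a,b)_∞ = +1.
v=11: a=11^1·(≡7), b=11^1·(≡10) mod 11; (7|11)=-1, (10|11)=-1; (−1)^{1·1·5}·(-1)^1·(-1)^1 = -1.
v=5: a=5^8·(≡4), b=5^8·(≡4) mod 5; (4|5)=+1, (4|5)=+1; (−1)^{8·8·2}·(+1)^8·(+1)^8 = +1.
v=17: a=17^1·(≡3), b=17^1·(≡15) mod 17; (3|17)=-1, (15|17)=+1; (−1)^{1·1·8}·(-1)^1·(+1)^1 = -1.
|Ram(-374, 10846)| = 4, even; anisotropic at {2, 11, 17, 29}.

[2, 11, 17, 29]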